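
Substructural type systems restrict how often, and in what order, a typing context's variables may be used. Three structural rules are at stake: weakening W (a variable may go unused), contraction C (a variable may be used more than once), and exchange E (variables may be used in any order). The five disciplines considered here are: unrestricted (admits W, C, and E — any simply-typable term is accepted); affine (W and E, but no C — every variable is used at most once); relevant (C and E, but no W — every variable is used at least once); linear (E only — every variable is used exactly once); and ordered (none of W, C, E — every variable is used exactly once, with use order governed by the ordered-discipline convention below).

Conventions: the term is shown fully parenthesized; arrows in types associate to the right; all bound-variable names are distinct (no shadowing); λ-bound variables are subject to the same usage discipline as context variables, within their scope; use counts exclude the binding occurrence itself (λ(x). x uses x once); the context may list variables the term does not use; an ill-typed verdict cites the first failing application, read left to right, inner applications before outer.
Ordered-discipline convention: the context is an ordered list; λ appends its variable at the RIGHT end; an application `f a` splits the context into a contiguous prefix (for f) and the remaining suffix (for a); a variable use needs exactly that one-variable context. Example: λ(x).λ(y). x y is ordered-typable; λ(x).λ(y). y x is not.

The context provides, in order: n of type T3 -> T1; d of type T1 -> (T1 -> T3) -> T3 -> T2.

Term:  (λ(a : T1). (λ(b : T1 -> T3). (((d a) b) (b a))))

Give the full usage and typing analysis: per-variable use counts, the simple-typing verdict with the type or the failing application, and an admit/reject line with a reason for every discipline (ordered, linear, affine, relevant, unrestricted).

counts: n=0, d=1, a (bound)=2, b (bound)=2
use order (left to right): d, a, b, b, a
typing: ✓ — T1 -> (T1 -> T3) -> T2
ordered ✗ (repeated use of a ×2, b ×2; unused: n — weakening required)
linear ✗ (repeated use of a ×2, b ×2; unused: n — weakening required)
affine ✗ (repeated use of a ×2, b ×2)
relevant ✗ (unused: n — weakening required)
unrestricted ✓ (well-typed at T1 -> (T1 -> T3) -> T2; no restrictions here)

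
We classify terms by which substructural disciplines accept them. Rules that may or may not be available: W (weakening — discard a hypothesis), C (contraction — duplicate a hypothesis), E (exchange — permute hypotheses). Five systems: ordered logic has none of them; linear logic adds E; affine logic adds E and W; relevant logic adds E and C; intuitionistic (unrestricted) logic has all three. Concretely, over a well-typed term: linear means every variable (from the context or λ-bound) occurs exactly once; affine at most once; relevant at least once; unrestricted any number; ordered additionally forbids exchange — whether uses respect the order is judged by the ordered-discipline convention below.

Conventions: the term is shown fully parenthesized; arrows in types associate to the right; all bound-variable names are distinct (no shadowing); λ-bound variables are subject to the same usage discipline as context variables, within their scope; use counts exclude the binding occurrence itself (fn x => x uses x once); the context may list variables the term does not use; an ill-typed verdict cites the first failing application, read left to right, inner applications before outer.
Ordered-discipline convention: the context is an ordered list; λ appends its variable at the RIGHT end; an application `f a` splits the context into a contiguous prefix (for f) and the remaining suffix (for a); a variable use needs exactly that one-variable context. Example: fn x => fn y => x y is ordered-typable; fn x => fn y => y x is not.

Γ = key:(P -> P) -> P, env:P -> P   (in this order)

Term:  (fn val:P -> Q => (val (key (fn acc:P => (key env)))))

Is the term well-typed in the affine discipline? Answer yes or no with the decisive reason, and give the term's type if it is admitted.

no — needs contraction — key ×2
variable uses: key ×2; env ×1; val (bound) ×1; acc (bound) ×0
uses in reading order: val, key, key, env
typing: ✓ — (P -> Q) -> Q
all disciplines: ordered ✗, linear ✗, affine ✗, relevant ✗, unrestricted ✓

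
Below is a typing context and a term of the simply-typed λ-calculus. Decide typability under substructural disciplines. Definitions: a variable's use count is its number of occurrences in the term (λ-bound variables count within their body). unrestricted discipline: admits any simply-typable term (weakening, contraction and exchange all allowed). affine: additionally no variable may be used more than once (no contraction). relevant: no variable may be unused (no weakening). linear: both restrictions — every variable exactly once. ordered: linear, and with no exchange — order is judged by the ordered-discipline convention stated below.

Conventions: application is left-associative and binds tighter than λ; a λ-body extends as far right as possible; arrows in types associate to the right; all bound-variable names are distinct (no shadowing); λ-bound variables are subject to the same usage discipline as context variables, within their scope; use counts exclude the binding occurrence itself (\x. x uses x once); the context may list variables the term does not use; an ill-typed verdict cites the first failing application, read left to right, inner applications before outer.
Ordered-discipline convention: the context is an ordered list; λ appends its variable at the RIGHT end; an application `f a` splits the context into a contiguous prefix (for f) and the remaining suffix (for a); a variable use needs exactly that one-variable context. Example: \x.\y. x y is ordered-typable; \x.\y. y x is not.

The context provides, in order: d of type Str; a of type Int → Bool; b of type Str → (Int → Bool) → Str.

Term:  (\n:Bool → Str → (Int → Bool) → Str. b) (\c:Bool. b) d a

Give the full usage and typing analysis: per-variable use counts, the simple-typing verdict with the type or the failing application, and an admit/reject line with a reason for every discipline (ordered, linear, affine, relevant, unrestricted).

variable uses: d: 1×; a: 1×; b: 2×; n (bound): 0×; c (bound): 0×
uses in reading order: b, b, d, a
typing: the term checks, with type Str
ordered: ✗ — b ×2 used more than once (contraction); needs weakening: n, c unused
linear: ✗ — b ×2 used more than once (contraction); needs weakening: n, c unused
affine: ✗ — b ×2 used more than once (contraction)
relevant: ✗ — needs weakening: n, c unused
unrestricted: ✓ — type-checks (Str) and nothing is barred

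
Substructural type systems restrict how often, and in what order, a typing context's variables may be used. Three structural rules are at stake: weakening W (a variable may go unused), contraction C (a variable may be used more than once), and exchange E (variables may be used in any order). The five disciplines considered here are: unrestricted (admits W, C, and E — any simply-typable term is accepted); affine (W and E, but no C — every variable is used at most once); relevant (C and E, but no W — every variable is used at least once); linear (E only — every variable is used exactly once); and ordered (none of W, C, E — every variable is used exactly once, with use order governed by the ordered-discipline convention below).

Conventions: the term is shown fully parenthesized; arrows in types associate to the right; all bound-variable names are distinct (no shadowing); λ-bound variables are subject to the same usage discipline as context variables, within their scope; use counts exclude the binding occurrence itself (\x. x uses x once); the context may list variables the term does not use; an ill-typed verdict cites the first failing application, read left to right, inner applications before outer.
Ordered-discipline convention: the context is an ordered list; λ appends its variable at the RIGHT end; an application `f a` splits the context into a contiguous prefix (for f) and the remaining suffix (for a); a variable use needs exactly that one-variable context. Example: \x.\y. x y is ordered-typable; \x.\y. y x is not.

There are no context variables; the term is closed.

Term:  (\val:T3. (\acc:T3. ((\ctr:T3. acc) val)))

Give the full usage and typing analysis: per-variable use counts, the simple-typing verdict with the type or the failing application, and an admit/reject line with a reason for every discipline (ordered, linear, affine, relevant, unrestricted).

counts: val (λ-bound)=1; acc (λ-bound)=1; ctr (λ-bound)=0
uses in reading order: acc, val
typing: well-typed at T3 → T3 → T3
ordered: ✗ — needs weakening: ctr unused
linear: ✗ — needs weakening: ctr unused
affine: ✓ — val, acc, ctr: no repeats, contraction unneeded
relevant: ✗ — needs weakening: ctr unused
unrestricted: ✓ — type-checks (T3 → T3 → T3) and nothing is barred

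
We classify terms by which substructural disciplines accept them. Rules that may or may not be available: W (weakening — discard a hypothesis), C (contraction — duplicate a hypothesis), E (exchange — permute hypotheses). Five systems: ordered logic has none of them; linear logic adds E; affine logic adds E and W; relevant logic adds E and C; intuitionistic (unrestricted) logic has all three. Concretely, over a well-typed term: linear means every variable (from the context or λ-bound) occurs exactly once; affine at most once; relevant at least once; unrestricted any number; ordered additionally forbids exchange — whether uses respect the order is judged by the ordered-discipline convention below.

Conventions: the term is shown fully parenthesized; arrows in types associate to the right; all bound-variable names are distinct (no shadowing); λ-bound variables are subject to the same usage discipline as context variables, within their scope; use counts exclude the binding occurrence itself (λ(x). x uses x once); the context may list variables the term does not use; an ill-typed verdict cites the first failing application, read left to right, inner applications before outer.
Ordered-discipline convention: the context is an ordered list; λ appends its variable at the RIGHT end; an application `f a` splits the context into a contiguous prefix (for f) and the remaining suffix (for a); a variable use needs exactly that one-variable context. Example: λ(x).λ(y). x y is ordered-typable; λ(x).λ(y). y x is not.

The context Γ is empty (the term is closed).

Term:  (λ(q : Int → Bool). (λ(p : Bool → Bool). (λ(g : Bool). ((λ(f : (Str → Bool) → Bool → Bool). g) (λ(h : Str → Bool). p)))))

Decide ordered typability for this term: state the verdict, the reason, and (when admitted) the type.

no — q, f, h left unused
use counts: q (λ-bound)=0, p (λ-bound)=1, g (λ-bound)=1, f (λ-bound)=0, h (λ-bound)=0
use order (left to right): g, p
typing: ✓ — (Int → Bool) → (Bool → Bool) → Bool → Bool
per-discipline verdicts: ordered ✗; linear ✗; affine ✓; relevant ✗; unrestricted ✓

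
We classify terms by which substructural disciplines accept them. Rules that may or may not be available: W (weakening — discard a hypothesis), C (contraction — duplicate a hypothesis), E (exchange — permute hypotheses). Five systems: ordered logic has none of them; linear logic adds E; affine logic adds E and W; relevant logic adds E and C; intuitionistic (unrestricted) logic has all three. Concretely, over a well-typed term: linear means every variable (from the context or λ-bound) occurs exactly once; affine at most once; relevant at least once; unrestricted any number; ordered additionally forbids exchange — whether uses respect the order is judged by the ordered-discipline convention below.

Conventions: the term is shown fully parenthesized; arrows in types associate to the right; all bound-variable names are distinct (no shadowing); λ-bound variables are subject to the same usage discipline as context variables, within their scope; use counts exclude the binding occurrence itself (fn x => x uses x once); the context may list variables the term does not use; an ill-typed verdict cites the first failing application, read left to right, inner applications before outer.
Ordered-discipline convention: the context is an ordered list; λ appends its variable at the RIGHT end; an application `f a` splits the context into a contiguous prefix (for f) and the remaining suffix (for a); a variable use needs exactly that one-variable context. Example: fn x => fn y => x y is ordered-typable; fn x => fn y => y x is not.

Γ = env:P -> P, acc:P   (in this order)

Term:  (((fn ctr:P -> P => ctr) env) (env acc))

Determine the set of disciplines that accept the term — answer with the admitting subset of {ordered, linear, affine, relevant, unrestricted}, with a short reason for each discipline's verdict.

admitting disciplines: relevant, unrestricted
counts: env: 2; acc: 1; ctr (λ-bound): 1
use order (left to right): ctr, env, env, acc
typing: well-typed — term : P
ordered ✗ (env ×2 used more than once (contraction))
linear ✗ (env ×2 used more than once (contraction))
affine ✗ (env ×2 used more than once (contraction))
relevant ✓ (none of env, acc, ctr goes unused)
unrestricted ✓ (typability at P is all that's needed)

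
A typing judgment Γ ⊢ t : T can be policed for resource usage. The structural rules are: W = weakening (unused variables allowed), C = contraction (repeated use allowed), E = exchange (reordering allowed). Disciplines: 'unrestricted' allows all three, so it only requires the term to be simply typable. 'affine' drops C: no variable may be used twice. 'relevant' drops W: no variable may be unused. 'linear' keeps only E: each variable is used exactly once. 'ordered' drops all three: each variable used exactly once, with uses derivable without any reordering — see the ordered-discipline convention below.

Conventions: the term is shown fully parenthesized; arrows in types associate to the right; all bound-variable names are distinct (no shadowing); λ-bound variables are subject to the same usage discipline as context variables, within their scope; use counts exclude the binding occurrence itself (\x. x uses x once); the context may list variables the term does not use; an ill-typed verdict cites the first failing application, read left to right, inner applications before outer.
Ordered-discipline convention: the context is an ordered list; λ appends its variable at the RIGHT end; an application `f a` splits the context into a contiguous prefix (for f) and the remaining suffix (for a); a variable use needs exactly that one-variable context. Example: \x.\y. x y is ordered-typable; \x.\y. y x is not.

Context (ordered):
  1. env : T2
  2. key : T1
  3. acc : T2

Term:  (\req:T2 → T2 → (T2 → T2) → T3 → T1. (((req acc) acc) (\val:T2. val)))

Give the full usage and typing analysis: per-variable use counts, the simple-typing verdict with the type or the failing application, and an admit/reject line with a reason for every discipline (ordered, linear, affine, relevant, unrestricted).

use counts: env: 0; key: 0; acc: 2; req [bound]: 1; val [bound]: 1
uses in reading order: req, acc, acc, val
typing: well-typed — term : (T2 → T2 → (T2 → T2) → T3 → T1) → T3 → T1
ordered ✗ (uses contraction: acc ×2; unused: env, key — weakening required)
linear ✗ (uses contraction: acc ×2; unused: env, key — weakening required)
affine ✗ (uses contraction: acc ×2)
relevant ✗ (unused: env, key — weakening required)
unrestricted ✓ (type-checks ((T2 → T2 → (T2 → T2) → T3 → T1) → T3 → T1) and nothing is barred)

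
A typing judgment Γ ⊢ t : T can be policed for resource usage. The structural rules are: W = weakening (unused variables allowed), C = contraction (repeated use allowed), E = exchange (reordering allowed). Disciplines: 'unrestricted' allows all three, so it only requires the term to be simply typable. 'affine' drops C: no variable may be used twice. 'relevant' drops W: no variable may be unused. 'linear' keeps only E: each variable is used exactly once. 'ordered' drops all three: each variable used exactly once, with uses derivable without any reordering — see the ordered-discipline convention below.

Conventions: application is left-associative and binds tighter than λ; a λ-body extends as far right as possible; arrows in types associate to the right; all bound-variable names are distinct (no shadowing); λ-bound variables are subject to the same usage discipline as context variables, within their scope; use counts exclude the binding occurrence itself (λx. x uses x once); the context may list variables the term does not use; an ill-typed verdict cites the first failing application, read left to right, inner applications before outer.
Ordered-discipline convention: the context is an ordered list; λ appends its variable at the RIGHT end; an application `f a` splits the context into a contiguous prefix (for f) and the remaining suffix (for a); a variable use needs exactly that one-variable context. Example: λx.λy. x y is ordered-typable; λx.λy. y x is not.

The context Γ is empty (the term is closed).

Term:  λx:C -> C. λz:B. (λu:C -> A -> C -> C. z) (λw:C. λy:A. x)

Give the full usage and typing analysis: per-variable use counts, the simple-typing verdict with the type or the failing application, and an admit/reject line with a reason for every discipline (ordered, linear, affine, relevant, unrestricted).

use counts: x (λ-bound): 1, z (λ-bound): 1, u (λ-bound): 0, w (λ-bound): 0, y (λ-bound): 0
use order (left to right): z, x
typing: well-typed — term : (C -> C) -> B -> B
ordered: ✗ — u, w, y left unused
linear: ✗ — u, w, y left unused
affine: ✓ — x, z, u, w, y: no repeats, contraction unneeded
relevant: ✗ — u, w, y left unused
unrestricted: ✓ — simply typable at (C -> C) -> B -> B; W, C, E all held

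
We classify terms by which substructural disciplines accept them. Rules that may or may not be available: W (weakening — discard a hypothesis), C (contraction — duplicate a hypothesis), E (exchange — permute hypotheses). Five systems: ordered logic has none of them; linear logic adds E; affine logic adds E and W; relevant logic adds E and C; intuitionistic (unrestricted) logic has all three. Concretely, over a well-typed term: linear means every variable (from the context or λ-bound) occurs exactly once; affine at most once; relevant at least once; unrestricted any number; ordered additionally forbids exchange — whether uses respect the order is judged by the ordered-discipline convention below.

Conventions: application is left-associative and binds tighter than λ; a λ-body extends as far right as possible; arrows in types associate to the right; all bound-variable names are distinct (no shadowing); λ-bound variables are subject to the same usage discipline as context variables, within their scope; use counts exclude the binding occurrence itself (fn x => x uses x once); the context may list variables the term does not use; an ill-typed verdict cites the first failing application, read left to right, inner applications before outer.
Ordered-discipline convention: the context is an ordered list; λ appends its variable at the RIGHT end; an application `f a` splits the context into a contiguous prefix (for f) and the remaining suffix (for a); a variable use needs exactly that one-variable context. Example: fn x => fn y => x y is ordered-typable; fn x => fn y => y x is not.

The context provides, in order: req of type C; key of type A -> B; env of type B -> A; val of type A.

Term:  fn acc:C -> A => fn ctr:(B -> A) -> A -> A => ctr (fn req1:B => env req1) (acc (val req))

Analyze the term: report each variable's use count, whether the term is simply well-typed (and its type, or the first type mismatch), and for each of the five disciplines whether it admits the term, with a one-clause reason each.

usage: req: 1×, key: 0×, env: 1×, val: 1×, acc [bound]: 1×, ctr [bound]: 1×, req1 [bound]: 1×
left-to-right use order: ctr, env, req1, acc, val, req
typing: ill-typed: can't apply a value of type A
ordered: ✗, a type mismatch blocks all five
linear: ✗, the type mismatch rejects it
affine: ✗, not simply typable
relevant: ✗, fails simple typing
unrestricted: ✗, a type mismatch blocks all five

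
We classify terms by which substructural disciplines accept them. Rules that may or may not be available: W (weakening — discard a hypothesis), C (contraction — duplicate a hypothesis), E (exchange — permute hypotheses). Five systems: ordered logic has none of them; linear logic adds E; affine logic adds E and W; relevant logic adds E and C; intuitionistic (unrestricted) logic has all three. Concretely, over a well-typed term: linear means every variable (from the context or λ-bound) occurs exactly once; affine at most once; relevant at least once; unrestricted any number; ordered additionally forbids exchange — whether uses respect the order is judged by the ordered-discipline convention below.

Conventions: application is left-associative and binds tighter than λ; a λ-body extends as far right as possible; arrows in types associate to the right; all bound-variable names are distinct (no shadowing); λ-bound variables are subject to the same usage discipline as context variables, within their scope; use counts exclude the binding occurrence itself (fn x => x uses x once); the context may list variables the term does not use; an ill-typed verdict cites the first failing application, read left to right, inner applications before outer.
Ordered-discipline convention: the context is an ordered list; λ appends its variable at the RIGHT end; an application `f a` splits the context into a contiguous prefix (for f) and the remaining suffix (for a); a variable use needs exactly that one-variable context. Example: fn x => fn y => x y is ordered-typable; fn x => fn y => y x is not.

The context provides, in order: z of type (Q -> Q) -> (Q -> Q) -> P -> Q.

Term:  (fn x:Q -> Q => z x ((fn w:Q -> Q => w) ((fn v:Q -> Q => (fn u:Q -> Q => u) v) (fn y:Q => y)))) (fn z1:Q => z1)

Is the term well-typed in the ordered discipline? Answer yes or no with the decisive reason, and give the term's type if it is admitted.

yes — z, x, w, v, u, y, z1: once each, no exchange needed; term : P -> Q
usage: z: 1; x (bound): 1; w (bound): 1; v (bound): 1; u (bound): 1; y (bound): 1; z1 (bound): 1
uses in reading order: z, x, w, u, v, y, z1
typing: well-typed at P -> Q
across the five disciplines: ordered ✓, linear ✓, affine ✓, relevant ✓, unrestricted ✓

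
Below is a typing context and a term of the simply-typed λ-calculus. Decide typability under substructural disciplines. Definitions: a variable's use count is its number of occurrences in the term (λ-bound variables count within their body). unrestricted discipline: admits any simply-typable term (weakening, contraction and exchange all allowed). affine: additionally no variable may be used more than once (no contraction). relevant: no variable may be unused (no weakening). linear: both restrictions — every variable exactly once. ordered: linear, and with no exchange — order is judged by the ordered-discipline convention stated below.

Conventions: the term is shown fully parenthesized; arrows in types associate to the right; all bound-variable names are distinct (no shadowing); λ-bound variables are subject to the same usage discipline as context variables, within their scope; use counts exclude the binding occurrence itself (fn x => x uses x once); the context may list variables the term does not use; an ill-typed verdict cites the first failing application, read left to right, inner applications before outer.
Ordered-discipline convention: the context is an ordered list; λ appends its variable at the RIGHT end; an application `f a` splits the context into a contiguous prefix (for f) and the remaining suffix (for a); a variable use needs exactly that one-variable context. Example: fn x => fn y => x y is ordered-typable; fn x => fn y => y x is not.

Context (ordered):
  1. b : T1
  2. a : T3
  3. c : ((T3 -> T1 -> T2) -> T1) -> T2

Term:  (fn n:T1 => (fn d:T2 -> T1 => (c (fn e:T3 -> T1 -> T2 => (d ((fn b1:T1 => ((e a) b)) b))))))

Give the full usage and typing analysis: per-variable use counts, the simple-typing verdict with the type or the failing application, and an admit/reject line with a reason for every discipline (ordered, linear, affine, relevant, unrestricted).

use counts: b: 2×; a: 1×; c: 1×; n (λ-bound): 0×; d (λ-bound): 1×; e (λ-bound): 1×; b1 (λ-bound): 0×
use order (left to right): c, d, e, a, b, b
typing: well-typed at T1 -> (T2 -> T1) -> T2
ordered ✗ (b ×2 used more than once (contraction); n, b1 never used (weakening))
linear ✗ (b ×2 used more than once (contraction); n, b1 never used (weakening))
affine ✗ (b ×2 used more than once (contraction))
relevant ✗ (n, b1 never used (weakening))
unrestricted ✓ (typability at T1 -> (T2 -> T1) -> T2 is all that's needed)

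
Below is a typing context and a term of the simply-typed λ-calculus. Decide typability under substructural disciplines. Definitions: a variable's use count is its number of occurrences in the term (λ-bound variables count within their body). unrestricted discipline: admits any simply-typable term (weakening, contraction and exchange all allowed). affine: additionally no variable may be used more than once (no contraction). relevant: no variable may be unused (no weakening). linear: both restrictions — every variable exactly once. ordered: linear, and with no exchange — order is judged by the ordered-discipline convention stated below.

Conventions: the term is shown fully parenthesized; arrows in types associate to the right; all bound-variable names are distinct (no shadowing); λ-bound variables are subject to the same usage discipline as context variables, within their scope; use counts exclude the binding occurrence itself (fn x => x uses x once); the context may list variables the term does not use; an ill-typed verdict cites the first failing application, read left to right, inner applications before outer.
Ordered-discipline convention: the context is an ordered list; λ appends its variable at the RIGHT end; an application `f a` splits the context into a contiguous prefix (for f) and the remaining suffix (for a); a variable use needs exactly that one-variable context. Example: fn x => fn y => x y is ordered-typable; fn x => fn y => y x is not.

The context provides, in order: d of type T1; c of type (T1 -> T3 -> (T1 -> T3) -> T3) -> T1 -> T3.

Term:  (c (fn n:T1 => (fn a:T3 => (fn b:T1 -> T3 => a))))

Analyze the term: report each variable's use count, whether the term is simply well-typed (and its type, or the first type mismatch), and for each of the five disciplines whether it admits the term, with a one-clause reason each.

usage: d ×0, c ×1, n (λ-bound) ×0, a (λ-bound) ×1, b (λ-bound) ×0
uses in reading order: c, a
typing: well-typed at T1 -> T3
ordered ✗ (needs weakening: d, n, b unused)
linear ✗ (needs weakening: d, n, b unused)
affine ✓ (no duplicate uses among d, c, n, a, b)
relevant ✗ (needs weakening: d, n, b unused)
unrestricted ✓ (well-typed at T1 -> T3; no restrictions here)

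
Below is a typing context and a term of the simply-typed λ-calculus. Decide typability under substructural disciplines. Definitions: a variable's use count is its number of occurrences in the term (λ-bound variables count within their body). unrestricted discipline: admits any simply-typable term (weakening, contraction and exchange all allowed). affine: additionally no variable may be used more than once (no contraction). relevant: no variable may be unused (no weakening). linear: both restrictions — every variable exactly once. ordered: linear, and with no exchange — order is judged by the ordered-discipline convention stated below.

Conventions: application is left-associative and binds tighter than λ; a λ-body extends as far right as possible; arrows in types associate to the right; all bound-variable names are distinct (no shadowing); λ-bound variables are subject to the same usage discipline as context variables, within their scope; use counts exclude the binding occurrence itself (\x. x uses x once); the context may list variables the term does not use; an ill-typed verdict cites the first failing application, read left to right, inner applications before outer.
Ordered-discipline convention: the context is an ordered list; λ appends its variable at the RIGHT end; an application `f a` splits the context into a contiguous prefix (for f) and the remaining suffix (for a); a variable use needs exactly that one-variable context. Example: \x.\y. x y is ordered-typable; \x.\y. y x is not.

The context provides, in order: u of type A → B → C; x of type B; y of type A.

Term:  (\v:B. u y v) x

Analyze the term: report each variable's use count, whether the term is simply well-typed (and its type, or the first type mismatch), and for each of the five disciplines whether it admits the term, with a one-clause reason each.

use counts: u=1; x=1; y=1; v (λ-bound)=1
left-to-right use order: u, y, v, x
typing: the term checks, with type C
ordered ✗ (needs exchange: uses follow u, y, v, x)
linear ✓ (u, x, y, v: one use apiece)
affine ✓ (none of u, x, y, v used more than once)
relevant ✓ (u, x, y, v: all used, weakening unneeded)
unrestricted ✓ (well-typed at C; no restrictions here)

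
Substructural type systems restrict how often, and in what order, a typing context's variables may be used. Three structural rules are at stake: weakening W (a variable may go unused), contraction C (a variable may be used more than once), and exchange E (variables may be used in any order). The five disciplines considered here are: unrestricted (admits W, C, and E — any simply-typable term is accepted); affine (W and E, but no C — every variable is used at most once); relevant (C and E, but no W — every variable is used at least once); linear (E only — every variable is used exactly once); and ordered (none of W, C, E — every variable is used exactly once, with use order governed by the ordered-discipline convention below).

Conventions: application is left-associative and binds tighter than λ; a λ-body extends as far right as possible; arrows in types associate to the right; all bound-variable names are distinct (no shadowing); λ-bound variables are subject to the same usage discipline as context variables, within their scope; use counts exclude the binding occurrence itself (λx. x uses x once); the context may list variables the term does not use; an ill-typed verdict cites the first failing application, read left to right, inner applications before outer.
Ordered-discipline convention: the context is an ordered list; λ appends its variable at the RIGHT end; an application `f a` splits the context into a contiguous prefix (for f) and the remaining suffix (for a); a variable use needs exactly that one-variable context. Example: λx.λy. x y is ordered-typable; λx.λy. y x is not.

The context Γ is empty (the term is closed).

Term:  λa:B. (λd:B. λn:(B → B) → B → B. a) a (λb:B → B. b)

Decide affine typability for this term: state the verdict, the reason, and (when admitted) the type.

no — uses contraction: a ×2
use counts: a (bound): 2×; d (bound): 0×; n (bound): 0×; b (bound): 1×
left-to-right use order: a, a, b
typing: the term checks, with type B → B
all disciplines: ordered ✗, linear ✗, affine ✗, relevant ✗, unrestricted ✓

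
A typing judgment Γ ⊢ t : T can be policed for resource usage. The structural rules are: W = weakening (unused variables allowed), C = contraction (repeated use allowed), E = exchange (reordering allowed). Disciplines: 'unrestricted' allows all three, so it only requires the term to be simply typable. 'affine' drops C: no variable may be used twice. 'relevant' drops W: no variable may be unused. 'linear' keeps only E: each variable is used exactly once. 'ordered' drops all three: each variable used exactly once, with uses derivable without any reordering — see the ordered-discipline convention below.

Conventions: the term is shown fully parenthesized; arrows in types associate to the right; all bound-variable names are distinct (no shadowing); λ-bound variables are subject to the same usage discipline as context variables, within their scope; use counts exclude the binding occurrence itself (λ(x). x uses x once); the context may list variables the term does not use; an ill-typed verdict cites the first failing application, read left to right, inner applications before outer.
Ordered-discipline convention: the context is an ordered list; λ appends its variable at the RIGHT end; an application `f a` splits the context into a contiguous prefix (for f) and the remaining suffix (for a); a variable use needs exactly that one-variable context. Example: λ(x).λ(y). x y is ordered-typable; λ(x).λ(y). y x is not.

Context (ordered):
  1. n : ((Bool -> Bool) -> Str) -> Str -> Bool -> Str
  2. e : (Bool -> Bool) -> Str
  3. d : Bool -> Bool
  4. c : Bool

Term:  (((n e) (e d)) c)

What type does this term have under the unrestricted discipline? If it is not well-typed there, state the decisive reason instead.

term : Str
use counts: n: 1; e: 2; d: 1; c: 1
use order (left to right): n, e, e, d, c
typing: well-typed at Str
across the five disciplines: ordered ✗, linear ✗, affine ✗, relevant ✓, unrestricted ✓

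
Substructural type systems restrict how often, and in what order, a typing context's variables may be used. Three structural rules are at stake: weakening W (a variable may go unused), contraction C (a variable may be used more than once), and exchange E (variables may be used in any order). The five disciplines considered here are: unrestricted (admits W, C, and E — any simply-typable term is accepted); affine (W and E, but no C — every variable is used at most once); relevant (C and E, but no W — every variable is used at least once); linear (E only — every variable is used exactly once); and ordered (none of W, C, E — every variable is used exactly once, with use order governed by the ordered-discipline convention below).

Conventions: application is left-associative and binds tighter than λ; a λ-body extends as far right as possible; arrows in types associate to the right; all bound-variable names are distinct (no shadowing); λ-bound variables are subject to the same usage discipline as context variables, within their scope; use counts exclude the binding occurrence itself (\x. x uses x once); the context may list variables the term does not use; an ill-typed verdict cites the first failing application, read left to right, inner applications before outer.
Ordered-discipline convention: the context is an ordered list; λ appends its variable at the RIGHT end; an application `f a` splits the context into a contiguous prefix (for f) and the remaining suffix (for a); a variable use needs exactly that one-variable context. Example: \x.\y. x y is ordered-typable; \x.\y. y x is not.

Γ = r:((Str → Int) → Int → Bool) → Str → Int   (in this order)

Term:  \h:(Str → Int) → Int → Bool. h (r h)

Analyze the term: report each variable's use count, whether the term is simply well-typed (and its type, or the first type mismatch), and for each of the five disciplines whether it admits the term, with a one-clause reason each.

use counts: r ×1, h [bound] ×2
use order (left to right): h, r, h
typing: well-typed at ((Str → Int) → Int → Bool) → Int → Bool
ordered ✗ (needs contraction — h ×2)
linear ✗ (needs contraction — h ×2)
affine ✗ (needs contraction — h ×2)
relevant ✓ (none of r, h goes unused)
unrestricted ✓ (simply typable at ((Str → Int) → Int → Bool) → Int → Bool; W, C, E all held)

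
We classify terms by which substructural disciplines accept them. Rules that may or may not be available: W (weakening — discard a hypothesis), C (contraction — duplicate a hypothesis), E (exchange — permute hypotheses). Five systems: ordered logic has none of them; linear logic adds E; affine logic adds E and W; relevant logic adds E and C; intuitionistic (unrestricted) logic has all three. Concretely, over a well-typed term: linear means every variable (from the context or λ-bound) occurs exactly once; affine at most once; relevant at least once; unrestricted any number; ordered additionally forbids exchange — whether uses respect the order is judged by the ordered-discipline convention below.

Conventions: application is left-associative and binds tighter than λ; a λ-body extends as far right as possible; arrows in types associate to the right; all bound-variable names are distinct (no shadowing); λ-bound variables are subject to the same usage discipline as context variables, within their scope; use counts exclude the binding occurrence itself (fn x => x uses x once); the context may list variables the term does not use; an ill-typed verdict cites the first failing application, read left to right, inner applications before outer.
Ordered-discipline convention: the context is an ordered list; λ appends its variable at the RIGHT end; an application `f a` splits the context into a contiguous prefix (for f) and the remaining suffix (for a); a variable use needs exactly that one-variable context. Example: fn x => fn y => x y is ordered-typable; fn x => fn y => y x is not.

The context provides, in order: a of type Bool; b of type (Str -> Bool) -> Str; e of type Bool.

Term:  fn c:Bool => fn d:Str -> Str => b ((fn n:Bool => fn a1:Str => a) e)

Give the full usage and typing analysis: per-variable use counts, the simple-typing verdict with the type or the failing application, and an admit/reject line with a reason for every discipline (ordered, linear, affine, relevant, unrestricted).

variable uses: a: 1, b: 1, e: 1, c (bound): 0, d (bound): 0, n (bound): 0, a1 (bound): 0
uses in reading order: b, a, e
typing: ✓ — Bool -> (Str -> Str) -> Str
ordered: ✗, c, d, n, a1 never used (weakening)
linear: ✗, c, d, n, a1 never used (weakening)
affine: ✓, at most one use each (a, b, e, c, d, n, a1)
relevant: ✗, c, d, n, a1 never used (weakening)
unrestricted: ✓, typability at Bool -> (Str -> Str) -> Str is all that's needed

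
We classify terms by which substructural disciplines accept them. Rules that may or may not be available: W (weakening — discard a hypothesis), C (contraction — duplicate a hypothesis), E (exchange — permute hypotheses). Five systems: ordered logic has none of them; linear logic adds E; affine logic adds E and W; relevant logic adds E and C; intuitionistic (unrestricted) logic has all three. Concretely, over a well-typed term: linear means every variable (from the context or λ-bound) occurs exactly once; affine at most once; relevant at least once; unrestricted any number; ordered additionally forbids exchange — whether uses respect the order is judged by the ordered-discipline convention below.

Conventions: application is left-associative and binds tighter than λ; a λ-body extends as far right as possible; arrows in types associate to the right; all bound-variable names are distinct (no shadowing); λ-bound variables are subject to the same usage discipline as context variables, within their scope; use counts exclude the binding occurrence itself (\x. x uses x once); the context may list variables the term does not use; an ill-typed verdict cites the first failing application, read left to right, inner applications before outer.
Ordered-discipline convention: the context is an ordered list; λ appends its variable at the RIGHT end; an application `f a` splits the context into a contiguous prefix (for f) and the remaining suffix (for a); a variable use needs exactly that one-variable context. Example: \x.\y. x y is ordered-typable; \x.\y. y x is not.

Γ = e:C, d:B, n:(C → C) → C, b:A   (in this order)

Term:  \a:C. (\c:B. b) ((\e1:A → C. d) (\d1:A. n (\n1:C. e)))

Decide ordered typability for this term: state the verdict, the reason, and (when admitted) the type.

no — unused: a, c, e1, d1, n1 — weakening required
usage: e=1; d=1; n=1; b=1; a [bound]=0; c [bound]=0; e1 [bound]=0; d1 [bound]=0; n1 [bound]=0
uses in reading order: b, d, n, e
typing: ✓ — C → A
per-discipline verdicts: ordered ✗, linear ✗, affine ✓, relevant ✗, unrestricted ✓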